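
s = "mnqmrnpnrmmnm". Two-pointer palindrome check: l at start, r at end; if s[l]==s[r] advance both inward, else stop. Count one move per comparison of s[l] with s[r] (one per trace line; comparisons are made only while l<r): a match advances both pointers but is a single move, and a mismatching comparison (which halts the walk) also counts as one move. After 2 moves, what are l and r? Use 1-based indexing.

l=1 r=13: 'm'=='m', l++,r--
l=2 r=12: 'n'=='n', l++,r--

l=3, r=11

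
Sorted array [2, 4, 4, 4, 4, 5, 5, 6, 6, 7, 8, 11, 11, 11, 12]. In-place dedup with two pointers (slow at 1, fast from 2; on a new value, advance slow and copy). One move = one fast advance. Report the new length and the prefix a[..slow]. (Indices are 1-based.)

(s=1,f=2) a[fast]=4≠a[slow]=2 write a[2]=4 → slow++,fast++
(s=2,f=3) a[fast]=4=a[slow] dup → fast++
(s=2,f=4) a[fast]=4=a[slow] dup → fast++
(s=2,f=5) a[fast]=4=a[slow] dup → fast++
(s=2,f=6) a[fast]=5≠a[slow]=4 write a[3]=5 → slow++,fast++
(s=3,f=7) a[fast]=5=a[slow] dup → fast++
(s=3,f=8) a[fast]=6≠a[slow]=5 write a[4]=6 → slow++,fast++
(s=4,f=9) a[fast]=6=a[slow] dup → fast++
(s=4,f=10) a[fast]=7≠a[slow]=6 write a[5]=7 → slow++,fast++
(s=5,f=11) a[fast]=8≠a[slow]=7 write a[6]=8 → slow++,fast++
(s=6,f=12) a[fast]=11≠a[slow]=8 write a[7]=11 → slow++,fast++
(s=7,f=13) a[fast]=11=a[slow] dup → fast++
(s=7,f=14) a[fast]=11=a[slow] dup → fast++
(s=7,f=15) a[fast]=12≠a[slow]=11 write a[8]=12 → slow++,fast++

length 8; prefix = [2, 4, 5, 6, 7, 8, 11, 12]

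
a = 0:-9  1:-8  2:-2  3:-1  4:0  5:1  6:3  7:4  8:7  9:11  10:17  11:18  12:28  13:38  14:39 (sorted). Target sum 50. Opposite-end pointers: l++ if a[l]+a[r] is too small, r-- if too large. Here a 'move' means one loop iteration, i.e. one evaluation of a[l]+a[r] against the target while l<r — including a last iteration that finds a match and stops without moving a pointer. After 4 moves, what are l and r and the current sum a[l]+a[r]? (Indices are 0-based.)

l=4, r=14, sum=39

l=0 r=14: -9+39=30 <50, l++
l=1 r=14: -8+39=31 <50, l++
l=2 r=14: -2+39=37 <50, l++
l=3 r=14: -1+39=38 <50, l++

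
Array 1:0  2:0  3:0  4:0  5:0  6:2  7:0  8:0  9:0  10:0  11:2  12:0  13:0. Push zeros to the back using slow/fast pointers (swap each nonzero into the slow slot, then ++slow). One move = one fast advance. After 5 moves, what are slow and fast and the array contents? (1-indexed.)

slow=1, fast=6, a=[0, 0, 0, 0, 0, 2, 0, 0, 0, 0, 2, 0, 0]

slow=1 fast=1: a[fast]=0, fast++
slow=1 fast=2: a[fast]=0, fast++
slow=1 fast=3: a[fast]=0, fast++
slow=1 fast=4: a[fast]=0, fast++
slow=1 fast=5: a[fast]=0, fast++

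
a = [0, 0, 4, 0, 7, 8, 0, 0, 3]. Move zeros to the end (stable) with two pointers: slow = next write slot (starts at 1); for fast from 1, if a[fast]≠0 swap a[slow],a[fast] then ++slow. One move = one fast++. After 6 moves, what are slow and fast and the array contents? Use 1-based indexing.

slow=1 fast=1: a[fast]=0, fast++
slow=1 fast=2: a[fast]=0, fast++
slow=1 fast=3: a[fast]=4≠0 swap→a[1]=4, slow++,fast++
slow=2 fast=4: a[fast]=0, fast++
slow=2 fast=5: a[fast]=7≠0 swap→a[2]=7, slow++,fast++
slow=3 fast=6: a[fast]=8≠0 swap→a[3]=8, slow++,fast++

slow=4, fast=7, a=[4, 7, 8, 0, 0, 0, 0, 0, 3]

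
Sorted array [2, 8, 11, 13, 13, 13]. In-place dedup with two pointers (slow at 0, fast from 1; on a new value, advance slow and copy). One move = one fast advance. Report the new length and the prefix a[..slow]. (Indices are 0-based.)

(s=0,f=1) a[fast]=8≠a[slow]=2 write a[1]=8 → slow++,fast++
(s=1,f=2) a[fast]=11≠a[slow]=8 write a[2]=11 → slow++,fast++
(s=2,f=3) a[fast]=13≠a[slow]=11 write a[3]=13 → slow++,fast++
(s=3,f=4) a[fast]=13=a[slow] dup → fast++
(s=3,f=5) a[fast]=13=a[slow] dup → fast++

length 4; prefix = [2, 8, 11, 13]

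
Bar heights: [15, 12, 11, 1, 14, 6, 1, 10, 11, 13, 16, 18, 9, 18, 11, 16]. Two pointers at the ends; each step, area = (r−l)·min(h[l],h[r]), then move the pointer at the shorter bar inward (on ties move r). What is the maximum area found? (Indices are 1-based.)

l=1 r=16: min(15,16)*15=225 best=225 *, l++
l=2 r=16: min(12,16)*14=168 best=225, l++
l=3 r=16: min(11,16)*13=143 best=225, l++
l=4 r=16: min(1,16)*12=12 best=225, l++
l=5 r=16: min(14,16)*11=154 best=225, l++
l=6 r=16: min(6,16)*10=60 best=225, l++
l=7 r=16: min(1,16)*9=9 best=225, l++
l=8 r=16: min(10,16)*8=80 best=225, l++
l=9 r=16: min(11,16)*7=77 best=225, l++
l=10 r=16: min(13,16)*6=78 best=225, l++
l=11 r=16: min(16,16)*5=80 best=225, r--
l=11 r=15: min(16,11)*4=44 best=225, r--
l=11 r=14: min(16,18)*3=48 best=225, l++
l=12 r=14: min(18,18)*2=36 best=225, r--
l=12 r=13: min(18,9)*1=9 best=225, r--

max area = 225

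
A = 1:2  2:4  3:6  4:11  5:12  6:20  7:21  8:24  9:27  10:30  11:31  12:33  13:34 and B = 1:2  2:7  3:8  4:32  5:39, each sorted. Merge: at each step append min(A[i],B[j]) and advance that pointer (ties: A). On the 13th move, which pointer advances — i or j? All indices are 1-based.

[i=1,j=1] A[i]=2<=B[j]=2 take 2 → i++
[i=2,j=1] A[i]=4>B[j]=2 take 2 → j++
[i=2,j=2] A[i]=4<=B[j]=7 take 4 → i++
[i=3,j=2] A[i]=6<=B[j]=7 take 6 → i++
[i=4,j=2] A[i]=11>B[j]=7 take 7 → j++
[i=4,j=3] A[i]=11>B[j]=8 take 8 → j++
[i=4,j=4] A[i]=11<=B[j]=32 take 11 → i++
[i=5,j=4] A[i]=12<=B[j]=32 take 12 → i++
[i=6,j=4] A[i]=20<=B[j]=32 take 20 → i++
[i=7,j=4] A[i]=21<=B[j]=32 take 21 → i++
[i=8,j=4] A[i]=24<=B[j]=32 take 24 → i++
[i=9,j=4] A[i]=27<=B[j]=32 take 27 → i++
[i=10,j=4] A[i]=30<=B[j]=32 take 30 → i++

i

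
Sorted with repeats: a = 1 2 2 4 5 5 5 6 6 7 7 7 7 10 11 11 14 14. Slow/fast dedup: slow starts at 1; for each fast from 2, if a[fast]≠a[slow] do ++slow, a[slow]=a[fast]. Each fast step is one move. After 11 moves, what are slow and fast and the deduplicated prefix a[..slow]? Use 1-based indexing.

(s=1,f=2) a[fast]=2≠a[slow]=1 write a[2]=2 → slow++,fast++
(s=2,f=3) a[fast]=2=a[slow] dup → fast++
(s=2,f=4) a[fast]=4≠a[slow]=2 write a[3]=4 → slow++,fast++
(s=3,f=5) a[fast]=5≠a[slow]=4 write a[4]=5 → slow++,fast++
(s=4,f=6) a[fast]=5=a[slow] dup → fast++
(s=4,f=7) a[fast]=5=a[slow] dup → fast++
(s=4,f=8) a[fast]=6≠a[slow]=5 write a[5]=6 → slow++,fast++
(s=5,f=9) a[fast]=6=a[slow] dup → fast++
(s=5,f=10) a[fast]=7≠a[slow]=6 write a[6]=7 → slow++,fast++
(s=6,f=11) a[fast]=7=a[slow] dup → fast++
(s=6,f=12) a[fast]=7=a[slow] dup → fast++

slow=6, fast=13, prefix=[1, 2, 4, 5, 6, 7]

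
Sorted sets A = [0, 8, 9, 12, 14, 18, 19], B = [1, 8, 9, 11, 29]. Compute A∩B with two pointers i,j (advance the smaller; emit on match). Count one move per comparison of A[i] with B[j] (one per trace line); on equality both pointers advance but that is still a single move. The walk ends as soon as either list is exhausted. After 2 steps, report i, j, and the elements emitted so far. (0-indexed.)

i=1, j=1, emitted=[]

[i=0,j=0] 0<1 → i++
[i=1,j=0] 8>1 → j++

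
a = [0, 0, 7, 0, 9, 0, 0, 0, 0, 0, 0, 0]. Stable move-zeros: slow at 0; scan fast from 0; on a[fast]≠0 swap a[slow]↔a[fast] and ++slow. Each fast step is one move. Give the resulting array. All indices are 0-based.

(s=0,f=0) a[fast]=0 → fast++
(s=0,f=1) a[fast]=0 → fast++
(s=0,f=2) a[fast]=7≠0 swap→a[0]=7 → slow++,fast++
(s=1,f=3) a[fast]=0 → fast++
(s=1,f=4) a[fast]=9≠0 swap→a[1]=9 → slow++,fast++
(s=2,f=5) a[fast]=0 → fast++
(s=2,f=6) a[fast]=0 → fast++
(s=2,f=7) a[fast]=0 → fast++
(s=2,f=8) a[fast]=0 → fast++
(s=2,f=9) a[fast]=0 → fast++
(s=2,f=10) a[fast]=0 → fast++
(s=2,f=11) a[fast]=0 → fast++

[7, 9, 0, 0, 0, 0, 0, 0, 0, 0, 0, 0]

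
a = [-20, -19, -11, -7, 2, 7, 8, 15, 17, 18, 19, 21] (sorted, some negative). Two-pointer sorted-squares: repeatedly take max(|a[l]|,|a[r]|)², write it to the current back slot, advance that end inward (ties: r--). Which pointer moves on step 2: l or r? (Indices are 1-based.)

l

l=1 r=12: |-20|<=|21| out[12]=441, r--
l=1 r=11: |-20|>|19| out[11]=400, l++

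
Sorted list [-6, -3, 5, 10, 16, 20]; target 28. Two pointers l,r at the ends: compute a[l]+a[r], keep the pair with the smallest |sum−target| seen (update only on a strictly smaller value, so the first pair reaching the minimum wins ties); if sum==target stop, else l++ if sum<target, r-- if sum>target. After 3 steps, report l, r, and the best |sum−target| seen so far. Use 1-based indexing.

l=4, r=6, best |Δ|=3

[1,6] -6+20=14 d=14 * → l++
[2,6] -3+20=17 d=11 * → l++
[3,6] 5+20=25 d=3 * → l++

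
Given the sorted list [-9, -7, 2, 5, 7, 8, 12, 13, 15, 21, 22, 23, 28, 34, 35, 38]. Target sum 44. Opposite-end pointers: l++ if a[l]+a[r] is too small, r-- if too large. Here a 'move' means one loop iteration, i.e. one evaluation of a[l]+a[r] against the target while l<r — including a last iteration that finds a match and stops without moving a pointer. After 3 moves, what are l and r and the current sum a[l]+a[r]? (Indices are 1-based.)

l=4, r=16, sum=43

l=1 r=16: -9+38=29 <44, l++
l=2 r=16: -7+38=31 <44, l++
l=3 r=16: 2+38=40 <44, l++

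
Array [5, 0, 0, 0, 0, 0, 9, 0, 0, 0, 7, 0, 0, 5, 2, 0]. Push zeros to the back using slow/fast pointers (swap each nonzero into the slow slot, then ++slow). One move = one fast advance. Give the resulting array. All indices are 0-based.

[5, 9, 7, 5, 2, 0, 0, 0, 0, 0, 0, 0, 0, 0, 0, 0]

slow=0 fast=0: a[fast]=5≠0 swap→a[0]=5, slow++,fast++
slow=1 fast=1: a[fast]=0, fast++
slow=1 fast=2: a[fast]=0, fast++
slow=1 fast=3: a[fast]=0, fast++
slow=1 fast=4: a[fast]=0, fast++
slow=1 fast=5: a[fast]=0, fast++
slow=1 fast=6: a[fast]=9≠0 swap→a[1]=9, slow++,fast++
slow=2 fast=7: a[fast]=0, fast++
slow=2 fast=8: a[fast]=0, fast++
slow=2 fast=9: a[fast]=0, fast++
slow=2 fast=10: a[fast]=7≠0 swap→a[2]=7, slow++,fast++
slow=3 fast=11: a[fast]=0, fast++
slow=3 fast=12: a[fast]=0, fast++
slow=3 fast=13: a[fast]=5≠0 swap→a[3]=5, slow++,fast++
slow=4 fast=14: a[fast]=2≠0 swap→a[4]=2, slow++,fast++
slow=5 fast=15: a[fast]=0, fast++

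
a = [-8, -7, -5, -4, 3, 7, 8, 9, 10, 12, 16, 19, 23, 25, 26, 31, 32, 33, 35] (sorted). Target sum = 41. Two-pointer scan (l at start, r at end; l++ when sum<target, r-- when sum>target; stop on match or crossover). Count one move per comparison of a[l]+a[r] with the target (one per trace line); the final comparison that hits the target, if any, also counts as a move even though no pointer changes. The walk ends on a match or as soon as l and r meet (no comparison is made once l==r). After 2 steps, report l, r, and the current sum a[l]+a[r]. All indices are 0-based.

[0,18] -8+35=27 <41 → l++
[1,18] -7+35=28 <41 → l++

l=2, r=18, sum=30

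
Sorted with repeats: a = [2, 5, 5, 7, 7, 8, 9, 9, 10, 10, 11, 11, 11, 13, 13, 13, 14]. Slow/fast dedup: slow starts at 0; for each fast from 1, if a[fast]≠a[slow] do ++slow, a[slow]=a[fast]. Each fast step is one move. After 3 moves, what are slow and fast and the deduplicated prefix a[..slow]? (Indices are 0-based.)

slow=0 fast=1: a[fast]=5≠a[slow]=2 write a[1]=5, slow++,fast++
slow=1 fast=2: a[fast]=5=a[slow] dup, fast++
slow=1 fast=3: a[fast]=7≠a[slow]=5 write a[2]=7, slow++,fast++

slow=2, fast=4, prefix=[2, 5, 7]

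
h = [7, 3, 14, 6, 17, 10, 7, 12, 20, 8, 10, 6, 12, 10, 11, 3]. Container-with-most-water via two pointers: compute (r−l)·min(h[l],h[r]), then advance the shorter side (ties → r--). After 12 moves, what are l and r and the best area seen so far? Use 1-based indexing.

l=1 r=16: min(7,3)*15=45 best=45 *, r--
l=1 r=15: min(7,11)*14=98 best=98 *, l++
l=2 r=15: min(3,11)*13=39 best=98, l++
l=3 r=15: min(14,11)*12=132 best=132 *, r--
l=3 r=14: min(14,10)*11=110 best=132, r--
l=3 r=13: min(14,12)*10=120 best=132, r--
l=3 r=12: min(14,6)*9=54 best=132, r--
l=3 r=11: min(14,10)*8=80 best=132, r--
l=3 r=10: min(14,8)*7=56 best=132, r--
l=3 r=9: min(14,20)*6=84 best=132, l++
l=4 r=9: min(6,20)*5=30 best=132, l++
l=5 r=9: min(17,20)*4=68 best=132, l++

l=6, r=9, best area=132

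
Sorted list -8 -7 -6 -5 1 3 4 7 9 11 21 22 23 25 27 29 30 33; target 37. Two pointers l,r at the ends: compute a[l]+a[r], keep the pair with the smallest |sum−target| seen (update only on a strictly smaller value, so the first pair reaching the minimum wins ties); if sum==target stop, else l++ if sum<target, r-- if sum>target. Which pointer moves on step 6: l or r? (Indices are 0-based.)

l

[0,17] -8+33=25 d=12 * → l++
[1,17] -7+33=26 d=11 * → l++
[2,17] -6+33=27 d=10 * → l++
[3,17] -5+33=28 d=9 * → l++
[4,17] 1+33=34 d=3 * → l++
[5,17] 3+33=36 d=1 * → l++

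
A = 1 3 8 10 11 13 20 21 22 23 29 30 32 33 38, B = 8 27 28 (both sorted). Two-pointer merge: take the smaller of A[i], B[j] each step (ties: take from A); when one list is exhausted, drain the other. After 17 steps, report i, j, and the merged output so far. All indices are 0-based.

[i=0,j=0] A[i]=1<=B[j]=8 take 1 → i++
[i=1,j=0] A[i]=3<=B[j]=8 take 3 → i++
[i=2,j=0] A[i]=8<=B[j]=8 take 8 → i++
[i=3,j=0] A[i]=10>B[j]=8 take 8 → j++
[i=3,j=1] A[i]=10<=B[j]=27 take 10 → i++
[i=4,j=1] A[i]=11<=B[j]=27 take 11 → i++
[i=5,j=1] A[i]=13<=B[j]=27 take 13 → i++
[i=6,j=1] A[i]=20<=B[j]=27 take 20 → i++
[i=7,j=1] A[i]=21<=B[j]=27 take 21 → i++
[i=8,j=1] A[i]=22<=B[j]=27 take 22 → i++
[i=9,j=1] A[i]=23<=B[j]=27 take 23 → i++
[i=10,j=1] A[i]=29>B[j]=27 take 27 → j++
[i=10,j=2] A[i]=29>B[j]=28 take 28 → j++
[i=10,j=3] B done, take A[i]=29 → i++
[i=11,j=3] B done, take A[i]=30 → i++
[i=12,j=3] B done, take A[i]=32 → i++
[i=13,j=3] B done, take A[i]=33 → i++

i=14, j=3, merged so far=[1, 3, 8, 8, 10, 11, 13, 20, 21, 22, 23, 27, 28, 29, 30, 32, 33]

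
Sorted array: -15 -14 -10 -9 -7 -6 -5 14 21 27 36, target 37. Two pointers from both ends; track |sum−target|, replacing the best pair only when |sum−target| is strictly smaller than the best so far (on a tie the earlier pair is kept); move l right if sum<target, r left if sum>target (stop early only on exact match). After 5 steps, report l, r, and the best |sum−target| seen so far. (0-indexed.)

l=5, r=10, best |Δ|=8

[0,10] -15+36=21 d=16 * → l++
[1,10] -14+36=22 d=15 * → l++
[2,10] -10+36=26 d=11 * → l++
[3,10] -9+36=27 d=10 * → l++
[4,10] -7+36=29 d=8 * → l++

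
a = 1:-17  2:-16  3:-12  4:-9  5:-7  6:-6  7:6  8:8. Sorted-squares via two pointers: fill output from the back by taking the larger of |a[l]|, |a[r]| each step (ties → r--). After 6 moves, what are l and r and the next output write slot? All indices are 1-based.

[1,8] |-17|>|8| out[8]=289 → l++
[2,8] |-16|>|8| out[7]=256 → l++
[3,8] |-12|>|8| out[6]=144 → l++
[4,8] |-9|>|8| out[5]=81 → l++
[5,8] |-7|<=|8| out[4]=64 → r--
[5,7] |-7|>|6| out[3]=49 → l++

l=6, r=7, next write slot=2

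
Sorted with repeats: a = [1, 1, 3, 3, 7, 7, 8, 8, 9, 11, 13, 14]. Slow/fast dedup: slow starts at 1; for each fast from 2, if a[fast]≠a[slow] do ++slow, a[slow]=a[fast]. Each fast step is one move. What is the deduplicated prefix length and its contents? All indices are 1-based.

length 8; prefix = [1, 3, 7, 8, 9, 11, 13, 14]

slow=1 fast=2: a[fast]=1=a[slow] dup, fast++
slow=1 fast=3: a[fast]=3≠a[slow]=1 write a[2]=3, slow++,fast++
slow=2 fast=4: a[fast]=3=a[slow] dup, fast++
slow=2 fast=5: a[fast]=7≠a[slow]=3 write a[3]=7, slow++,fast++
slow=3 fast=6: a[fast]=7=a[slow] dup, fast++
slow=3 fast=7: a[fast]=8≠a[slow]=7 write a[4]=8, slow++,fast++
slow=4 fast=8: a[fast]=8=a[slow] dup, fast++
slow=4 fast=9: a[fast]=9≠a[slow]=8 write a[5]=9, slow++,fast++
slow=5 fast=10: a[fast]=11≠a[slow]=9 write a[6]=11, slow++,fast++
slow=6 fast=11: a[fast]=13≠a[slow]=11 write a[7]=13, slow++,fast++
slow=7 fast=12: a[fast]=14≠a[slow]=13 write a[8]=14, slow++,fast++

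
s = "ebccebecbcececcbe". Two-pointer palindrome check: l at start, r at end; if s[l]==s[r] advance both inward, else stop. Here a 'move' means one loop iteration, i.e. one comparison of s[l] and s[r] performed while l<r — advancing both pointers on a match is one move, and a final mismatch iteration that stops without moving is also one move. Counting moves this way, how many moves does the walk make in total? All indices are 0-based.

l=0 r=16: 'e'=='e', l++,r--
l=1 r=15: 'b'=='b', l++,r--
l=2 r=14: 'c'=='c', l++,r--
l=3 r=13: 'c'=='c', l++,r--
l=4 r=12: 'e'=='e', l++,r--
l=5 r=11: 'b'!='c', stop

6 moves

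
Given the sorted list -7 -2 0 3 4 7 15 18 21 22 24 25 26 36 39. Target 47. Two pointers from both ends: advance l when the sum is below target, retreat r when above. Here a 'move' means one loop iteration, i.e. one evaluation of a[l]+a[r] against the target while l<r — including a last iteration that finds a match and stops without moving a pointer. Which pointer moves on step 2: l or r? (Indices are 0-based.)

l

l=0 r=14: -7+39=32 <47, l++
l=1 r=14: -2+39=37 <47, l++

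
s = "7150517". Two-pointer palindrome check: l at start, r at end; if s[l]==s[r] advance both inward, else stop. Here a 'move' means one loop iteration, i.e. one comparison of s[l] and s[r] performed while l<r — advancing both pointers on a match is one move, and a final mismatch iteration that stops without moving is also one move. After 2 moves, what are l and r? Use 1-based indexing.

l=3, r=5

[1,7] '7'=='7' → l++,r--
[2,6] '1'=='1' → l++,r--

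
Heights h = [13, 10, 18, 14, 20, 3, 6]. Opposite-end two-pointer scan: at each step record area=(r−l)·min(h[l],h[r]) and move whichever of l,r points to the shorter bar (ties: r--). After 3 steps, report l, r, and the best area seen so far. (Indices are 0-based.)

l=0 r=6: min(13,6)*6=36 best=36 *, r--
l=0 r=5: min(13,3)*5=15 best=36, r--
l=0 r=4: min(13,20)*4=52 best=52 *, l++

l=1, r=4, best area=52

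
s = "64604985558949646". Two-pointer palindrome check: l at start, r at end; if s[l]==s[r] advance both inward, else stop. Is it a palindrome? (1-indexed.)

not a palindrome (mismatch at 4,14)

[1,17] '6'=='6' → l++,r--
[2,16] '4'=='4' → l++,r--
[3,15] '6'=='6' → l++,r--
[4,14] '0'!='9' → stop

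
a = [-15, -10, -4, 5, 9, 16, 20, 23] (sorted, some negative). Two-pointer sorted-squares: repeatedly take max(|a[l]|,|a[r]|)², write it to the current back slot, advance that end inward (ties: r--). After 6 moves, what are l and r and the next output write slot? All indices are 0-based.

[0,7] |-15|<=|23| out[7]=529 → r--
[0,6] |-15|<=|20| out[6]=400 → r--
[0,5] |-15|<=|16| out[5]=256 → r--
[0,4] |-15|>|9| out[4]=225 → l++
[1,4] |-10|>|9| out[3]=100 → l++
[2,4] |-4|<=|9| out[2]=81 → r--

l=2, r=3, next write slot=1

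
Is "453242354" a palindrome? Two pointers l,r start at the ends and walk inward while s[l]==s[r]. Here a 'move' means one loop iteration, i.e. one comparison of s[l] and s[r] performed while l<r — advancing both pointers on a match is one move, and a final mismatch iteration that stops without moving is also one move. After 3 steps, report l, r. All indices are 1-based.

[1,9] '4'=='4' → l++,r--
[2,8] '5'=='5' → l++,r--
[3,7] '3'=='3' → l++,r--

l=4, r=6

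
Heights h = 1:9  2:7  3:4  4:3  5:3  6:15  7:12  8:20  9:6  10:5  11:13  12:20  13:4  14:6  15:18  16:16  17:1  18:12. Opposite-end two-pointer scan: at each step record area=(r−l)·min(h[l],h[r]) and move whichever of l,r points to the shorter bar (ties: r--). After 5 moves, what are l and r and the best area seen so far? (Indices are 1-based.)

[1,18] min(9,12)*17=153 best=153 * → l++
[2,18] min(7,12)*16=112 best=153 → l++
[3,18] min(4,12)*15=60 best=153 → l++
[4,18] min(3,12)*14=42 best=153 → l++
[5,18] min(3,12)*13=39 best=153 → l++

l=6, r=18, best area=153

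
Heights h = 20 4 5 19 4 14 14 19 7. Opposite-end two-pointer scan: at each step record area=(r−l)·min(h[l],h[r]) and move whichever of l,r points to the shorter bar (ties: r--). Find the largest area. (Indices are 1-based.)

[1,9] min(20,7)*8=56 best=56 * → r--
[1,8] min(20,19)*7=133 best=133 * → r--
[1,7] min(20,14)*6=84 best=133 → r--
[1,6] min(20,14)*5=70 best=133 → r--
[1,5] min(20,4)*4=16 best=133 → r--
[1,4] min(20,19)*3=57 best=133 → r--
[1,3] min(20,5)*2=10 best=133 → r--
[1,2] min(20,4)*1=4 best=133 → r--

max area = 133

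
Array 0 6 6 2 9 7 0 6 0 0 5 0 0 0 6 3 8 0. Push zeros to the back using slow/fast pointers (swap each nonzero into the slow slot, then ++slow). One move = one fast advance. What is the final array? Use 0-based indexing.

[6, 6, 2, 9, 7, 6, 5, 6, 3, 8, 0, 0, 0, 0, 0, 0, 0, 0]

slow=0 fast=0: a[fast]=0, fast++
slow=0 fast=1: a[fast]=6≠0 swap→a[0]=6, slow++,fast++
slow=1 fast=2: a[fast]=6≠0 swap→a[1]=6, slow++,fast++
slow=2 fast=3: a[fast]=2≠0 swap→a[2]=2, slow++,fast++
slow=3 fast=4: a[fast]=9≠0 swap→a[3]=9, slow++,fast++
slow=4 fast=5: a[fast]=7≠0 swap→a[4]=7, slow++,fast++
slow=5 fast=6: a[fast]=0, fast++
slow=5 fast=7: a[fast]=6≠0 swap→a[5]=6, slow++,fast++
slow=6 fast=8: a[fast]=0, fast++
slow=6 fast=9: a[fast]=0, fast++
slow=6 fast=10: a[fast]=5≠0 swap→a[6]=5, slow++,fast++
slow=7 fast=11: a[fast]=0, fast++
slow=7 fast=12: a[fast]=0, fast++
slow=7 fast=13: a[fast]=0, fast++
slow=7 fast=14: a[fast]=6≠0 swap→a[7]=6, slow++,fast++
slow=8 fast=15: a[fast]=3≠0 swap→a[8]=3, slow++,fast++
slow=9 fast=16: a[fast]=8≠0 swap→a[9]=8, slow++,fast++
slow=10 fast=17: a[fast]=0, fast++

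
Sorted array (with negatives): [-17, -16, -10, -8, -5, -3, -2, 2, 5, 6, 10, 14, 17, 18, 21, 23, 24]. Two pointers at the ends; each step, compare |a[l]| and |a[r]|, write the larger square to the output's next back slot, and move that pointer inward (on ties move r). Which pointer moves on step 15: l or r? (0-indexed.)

l

[0,16] |-17|<=|24| out[16]=576 → r--
[0,15] |-17|<=|23| out[15]=529 → r--
[0,14] |-17|<=|21| out[14]=441 → r--
[0,13] |-17|<=|18| out[13]=324 → r--
[0,12] |-17|<=|17| out[12]=289 → r--
[0,11] |-17|>|14| out[11]=289 → l++
[1,11] |-16|>|14| out[10]=256 → l++
[2,11] |-10|<=|14| out[9]=196 → r--
[2,10] |-10|<=|10| out[8]=100 → r--
[2,9] |-10|>|6| out[7]=100 → l++
[3,9] |-8|>|6| out[6]=64 → l++
[4,9] |-5|<=|6| out[5]=36 → r--
[4,8] |-5|<=|5| out[4]=25 → r--
[4,7] |-5|>|2| out[3]=25 → l++
[5,7] |-3|>|2| out[2]=9 → l++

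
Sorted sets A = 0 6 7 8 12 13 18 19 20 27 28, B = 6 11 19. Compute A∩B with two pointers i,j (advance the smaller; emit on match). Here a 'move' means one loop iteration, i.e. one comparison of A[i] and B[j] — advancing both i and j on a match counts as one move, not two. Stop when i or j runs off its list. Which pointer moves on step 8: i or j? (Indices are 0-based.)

i

i=0 j=0: 0<6, i++
i=1 j=0: 6==6 emit, i++,j++
i=2 j=1: 7<11, i++
i=3 j=1: 8<11, i++
i=4 j=1: 12>11, j++
i=4 j=2: 12<19, i++
i=5 j=2: 13<19, i++
i=6 j=2: 18<19, i++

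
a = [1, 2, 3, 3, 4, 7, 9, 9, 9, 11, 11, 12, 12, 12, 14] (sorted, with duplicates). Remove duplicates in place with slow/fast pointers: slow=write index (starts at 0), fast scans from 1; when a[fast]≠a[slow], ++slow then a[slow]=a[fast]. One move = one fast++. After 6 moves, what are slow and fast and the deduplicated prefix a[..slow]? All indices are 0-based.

slow=5, fast=7, prefix=[1, 2, 3, 4, 7, 9]

(s=0,f=1) a[fast]=2≠a[slow]=1 write a[1]=2 → slow++,fast++
(s=1,f=2) a[fast]=3≠a[slow]=2 write a[2]=3 → slow++,fast++
(s=2,f=3) a[fast]=3=a[slow] dup → fast++
(s=2,f=4) a[fast]=4≠a[slow]=3 write a[3]=4 → slow++,fast++
(s=3,f=5) a[fast]=7≠a[slow]=4 write a[4]=7 → slow++,fast++
(s=4,f=6) a[fast]=9≠a[slow]=7 write a[5]=9 → slow++,fast++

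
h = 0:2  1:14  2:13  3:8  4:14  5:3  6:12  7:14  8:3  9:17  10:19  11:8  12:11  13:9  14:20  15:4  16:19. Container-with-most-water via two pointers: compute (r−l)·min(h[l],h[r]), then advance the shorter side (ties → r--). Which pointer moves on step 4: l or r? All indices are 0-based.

l=0 r=16: min(2,19)*16=32 best=32 *, l++
l=1 r=16: min(14,19)*15=210 best=210 *, l++
l=2 r=16: min(13,19)*14=182 best=210, l++
l=3 r=16: min(8,19)*13=104 best=210, l++

l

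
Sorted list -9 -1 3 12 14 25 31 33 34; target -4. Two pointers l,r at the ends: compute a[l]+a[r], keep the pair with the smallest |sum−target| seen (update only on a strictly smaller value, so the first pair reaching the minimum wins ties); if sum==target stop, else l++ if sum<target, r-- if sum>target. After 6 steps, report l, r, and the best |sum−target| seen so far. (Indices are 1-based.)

l=1, r=3, best |Δ|=7

[1,9] -9+34=25 d=29 * → r--
[1,8] -9+33=24 d=28 * → r--
[1,7] -9+31=22 d=26 * → r--
[1,6] -9+25=16 d=20 * → r--
[1,5] -9+14=5 d=9 * → r--
[1,4] -9+12=3 d=7 * → r--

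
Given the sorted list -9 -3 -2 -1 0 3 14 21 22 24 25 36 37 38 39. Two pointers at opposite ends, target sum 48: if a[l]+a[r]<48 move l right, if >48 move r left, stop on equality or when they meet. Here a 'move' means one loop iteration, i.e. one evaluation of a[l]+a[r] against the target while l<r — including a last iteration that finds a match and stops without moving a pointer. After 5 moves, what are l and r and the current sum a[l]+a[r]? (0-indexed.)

[0,14] -9+39=30 <48 → l++
[1,14] -3+39=36 <48 → l++
[2,14] -2+39=37 <48 → l++
[3,14] -1+39=38 <48 → l++
[4,14] 0+39=39 <48 → l++

l=5, r=14, sum=42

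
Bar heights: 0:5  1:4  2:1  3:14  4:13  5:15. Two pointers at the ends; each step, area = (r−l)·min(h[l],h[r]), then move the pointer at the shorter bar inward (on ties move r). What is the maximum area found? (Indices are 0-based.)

[0,5] min(5,15)*5=25 best=25 * → l++
[1,5] min(4,15)*4=16 best=25 → l++
[2,5] min(1,15)*3=3 best=25 → l++
[3,5] min(14,15)*2=28 best=28 * → l++
[4,5] min(13,15)*1=13 best=28 → l++

max area = 28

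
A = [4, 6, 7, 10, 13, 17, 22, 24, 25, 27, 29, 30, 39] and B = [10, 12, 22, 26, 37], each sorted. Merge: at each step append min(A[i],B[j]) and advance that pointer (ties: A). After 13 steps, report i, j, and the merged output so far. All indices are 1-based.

i=1 j=1: A[i]=4<=B[j]=10 take 4, i++
i=2 j=1: A[i]=6<=B[j]=10 take 6, i++
i=3 j=1: A[i]=7<=B[j]=10 take 7, i++
i=4 j=1: A[i]=10<=B[j]=10 take 10, i++
i=5 j=1: A[i]=13>B[j]=10 take 10, j++
i=5 j=2: A[i]=13>B[j]=12 take 12, j++
i=5 j=3: A[i]=13<=B[j]=22 take 13, i++
i=6 j=3: A[i]=17<=B[j]=22 take 17, i++
i=7 j=3: A[i]=22<=B[j]=22 take 22, i++
i=8 j=3: A[i]=24>B[j]=22 take 22, j++
i=8 j=4: A[i]=24<=B[j]=26 take 24, i++
i=9 j=4: A[i]=25<=B[j]=26 take 25, i++
i=10 j=4: A[i]=27>B[j]=26 take 26, j++

i=10, j=5, merged so far=[4, 6, 7, 10, 10, 12, 13, 17, 22, 22, 24, 25, 26]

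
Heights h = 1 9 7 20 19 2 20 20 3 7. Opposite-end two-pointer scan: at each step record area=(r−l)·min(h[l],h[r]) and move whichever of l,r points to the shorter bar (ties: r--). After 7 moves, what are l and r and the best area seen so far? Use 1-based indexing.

[1,10] min(1,7)*9=9 best=9 * → l++
[2,10] min(9,7)*8=56 best=56 * → r--
[2,9] min(9,3)*7=21 best=56 → r--
[2,8] min(9,20)*6=54 best=56 → l++
[3,8] min(7,20)*5=35 best=56 → l++
[4,8] min(20,20)*4=80 best=80 * → r--
[4,7] min(20,20)*3=60 best=80 → r--

l=4, r=6, best area=80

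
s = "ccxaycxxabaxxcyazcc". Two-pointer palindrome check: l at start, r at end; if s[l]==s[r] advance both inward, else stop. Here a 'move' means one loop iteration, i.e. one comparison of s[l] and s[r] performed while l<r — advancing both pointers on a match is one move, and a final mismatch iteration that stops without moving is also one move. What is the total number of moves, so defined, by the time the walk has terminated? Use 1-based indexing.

[1,19] 'c'=='c' → l++,r--
[2,18] 'c'=='c' → l++,r--
[3,17] 'x'!='z' → stop

3 moves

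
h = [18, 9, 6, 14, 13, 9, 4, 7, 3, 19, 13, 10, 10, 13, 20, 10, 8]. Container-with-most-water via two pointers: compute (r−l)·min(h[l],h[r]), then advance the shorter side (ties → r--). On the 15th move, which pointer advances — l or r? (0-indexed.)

l=0 r=16: min(18,8)*16=128 best=128 *, r--
l=0 r=15: min(18,10)*15=150 best=150 *, r--
l=0 r=14: min(18,20)*14=252 best=252 *, l++
l=1 r=14: min(9,20)*13=117 best=252, l++
l=2 r=14: min(6,20)*12=72 best=252, l++
l=3 r=14: min(14,20)*11=154 best=252, l++
l=4 r=14: min(13,20)*10=130 best=252, l++
l=5 r=14: min(9,20)*9=81 best=252, l++
l=6 r=14: min(4,20)*8=32 best=252, l++
l=7 r=14: min(7,20)*7=49 best=252, l++
l=8 r=14: min(3,20)*6=18 best=252, l++
l=9 r=14: min(19,20)*5=95 best=252, l++
l=10 r=14: min(13,20)*4=52 best=252, l++
l=11 r=14: min(10,20)*3=30 best=252, l++
l=12 r=14: min(10,20)*2=20 best=252, l++

l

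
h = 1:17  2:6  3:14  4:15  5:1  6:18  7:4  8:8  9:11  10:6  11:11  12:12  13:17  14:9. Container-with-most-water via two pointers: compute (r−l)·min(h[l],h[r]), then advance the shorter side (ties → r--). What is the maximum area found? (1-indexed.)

[1,14] min(17,9)*13=117 best=117 * → r--
[1,13] min(17,17)*12=204 best=204 * → r--
[1,12] min(17,12)*11=132 best=204 → r--
[1,11] min(17,11)*10=110 best=204 → r--
[1,10] min(17,6)*9=54 best=204 → r--
[1,9] min(17,11)*8=88 best=204 → r--
[1,8] min(17,8)*7=56 best=204 → r--
[1,7] min(17,4)*6=24 best=204 → r--
[1,6] min(17,18)*5=85 best=204 → l++
[2,6] min(6,18)*4=24 best=204 → l++
[3,6] min(14,18)*3=42 best=204 → l++
[4,6] min(15,18)*2=30 best=204 → l++
[5,6] min(1,18)*1=1 best=204 → l++

max area = 204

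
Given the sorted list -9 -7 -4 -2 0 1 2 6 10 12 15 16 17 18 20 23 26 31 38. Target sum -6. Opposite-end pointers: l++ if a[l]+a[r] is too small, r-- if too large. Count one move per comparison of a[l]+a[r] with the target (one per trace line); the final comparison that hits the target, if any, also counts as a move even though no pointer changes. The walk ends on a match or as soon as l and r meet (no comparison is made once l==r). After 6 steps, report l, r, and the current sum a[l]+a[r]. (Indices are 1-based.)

l=1, r=13, sum=8

[1,19] -9+38=29 >-6 → r--
[1,18] -9+31=22 >-6 → r--
[1,17] -9+26=17 >-6 → r--
[1,16] -9+23=14 >-6 → r--
[1,15] -9+20=11 >-6 → r--
[1,14] -9+18=9 >-6 → r--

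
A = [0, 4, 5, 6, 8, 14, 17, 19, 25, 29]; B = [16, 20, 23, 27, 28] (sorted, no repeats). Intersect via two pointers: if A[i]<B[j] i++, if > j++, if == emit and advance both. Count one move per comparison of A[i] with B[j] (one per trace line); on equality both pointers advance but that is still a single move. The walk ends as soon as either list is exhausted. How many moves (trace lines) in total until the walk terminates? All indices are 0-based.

14 moves

[i=0,j=0] 0<16 → i++
[i=1,j=0] 4<16 → i++
[i=2,j=0] 5<16 → i++
[i=3,j=0] 6<16 → i++
[i=4,j=0] 8<16 → i++
[i=5,j=0] 14<16 → i++
[i=6,j=0] 17>16 → j++
[i=6,j=1] 17<20 → i++
[i=7,j=1] 19<20 → i++
[i=8,j=1] 25>20 → j++
[i=8,j=2] 25>23 → j++
[i=8,j=3] 25<27 → i++
[i=9,j=3] 29>27 → j++
[i=9,j=4] 29>28 → j++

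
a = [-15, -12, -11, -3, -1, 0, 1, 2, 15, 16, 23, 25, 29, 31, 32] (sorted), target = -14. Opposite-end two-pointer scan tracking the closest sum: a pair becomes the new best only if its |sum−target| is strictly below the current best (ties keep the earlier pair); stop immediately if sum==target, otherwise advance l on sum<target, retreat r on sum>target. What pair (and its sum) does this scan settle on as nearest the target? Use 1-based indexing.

l=1 r=15: -15+32=17 d=31 *, r--
l=1 r=14: -15+31=16 d=30 *, r--
l=1 r=13: -15+29=14 d=28 *, r--
l=1 r=12: -15+25=10 d=24 *, r--
l=1 r=11: -15+23=8 d=22 *, r--
l=1 r=10: -15+16=1 d=15 *, r--
l=1 r=9: -15+15=0 d=14 *, r--
l=1 r=8: -15+2=-13 d=1 *, r--
l=1 r=7: -15+1=-14 d=0 *, stop

pair (-15, 1) with sum -14 (|Δ|=0)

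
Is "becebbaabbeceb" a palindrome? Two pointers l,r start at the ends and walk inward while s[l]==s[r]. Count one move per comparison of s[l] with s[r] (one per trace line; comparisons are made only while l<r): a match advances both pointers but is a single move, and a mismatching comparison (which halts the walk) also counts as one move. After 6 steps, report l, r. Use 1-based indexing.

[1,14] 'b'=='b' → l++,r--
[2,13] 'e'=='e' → l++,r--
[3,12] 'c'=='c' → l++,r--
[4,11] 'e'=='e' → l++,r--
[5,10] 'b'=='b' → l++,r--
[6,9] 'b'=='b' → l++,r--

l=7, r=8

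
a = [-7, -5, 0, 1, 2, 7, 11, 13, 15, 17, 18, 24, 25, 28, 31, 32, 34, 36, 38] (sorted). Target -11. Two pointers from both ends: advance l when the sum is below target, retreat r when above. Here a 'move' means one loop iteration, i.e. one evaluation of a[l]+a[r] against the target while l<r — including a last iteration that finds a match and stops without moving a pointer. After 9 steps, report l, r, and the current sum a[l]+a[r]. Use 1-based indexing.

l=1, r=10, sum=10

l=1 r=19: -7+38=31 >-11, r--
l=1 r=18: -7+36=29 >-11, r--
l=1 r=17: -7+34=27 >-11, r--
l=1 r=16: -7+32=25 >-11, r--
l=1 r=15: -7+31=24 >-11, r--
l=1 r=14: -7+28=21 >-11, r--
l=1 r=13: -7+25=18 >-11, r--
l=1 r=12: -7+24=17 >-11, r--
l=1 r=11: -7+18=11 >-11, r--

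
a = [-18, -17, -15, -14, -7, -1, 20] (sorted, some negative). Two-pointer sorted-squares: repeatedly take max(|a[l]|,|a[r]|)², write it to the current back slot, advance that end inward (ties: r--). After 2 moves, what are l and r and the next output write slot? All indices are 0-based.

[0,6] |-18|<=|20| out[6]=400 → r--
[0,5] |-18|>|-1| out[5]=324 → l++

l=1, r=5, next write slot=4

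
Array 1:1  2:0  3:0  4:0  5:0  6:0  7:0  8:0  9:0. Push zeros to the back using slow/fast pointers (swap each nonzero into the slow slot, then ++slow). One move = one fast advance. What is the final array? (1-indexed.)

slow=1 fast=1: a[fast]=1≠0 swap→a[1]=1, slow++,fast++
slow=2 fast=2: a[fast]=0, fast++
slow=2 fast=3: a[fast]=0, fast++
slow=2 fast=4: a[fast]=0, fast++
slow=2 fast=5: a[fast]=0, fast++
slow=2 fast=6: a[fast]=0, fast++
slow=2 fast=7: a[fast]=0, fast++
slow=2 fast=8: a[fast]=0, fast++
slow=2 fast=9: a[fast]=0, fast++

[1, 0, 0, 0, 0, 0, 0, 0, 0]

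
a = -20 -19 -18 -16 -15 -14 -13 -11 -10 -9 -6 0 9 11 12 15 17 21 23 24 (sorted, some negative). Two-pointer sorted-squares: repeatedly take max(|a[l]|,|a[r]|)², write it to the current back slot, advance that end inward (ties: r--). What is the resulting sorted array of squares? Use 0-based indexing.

[0,19] |-20|<=|24| out[19]=576 → r--
[0,18] |-20|<=|23| out[18]=529 → r--
[0,17] |-20|<=|21| out[17]=441 → r--
[0,16] |-20|>|17| out[16]=400 → l++
[1,16] |-19|>|17| out[15]=361 → l++
[2,16] |-18|>|17| out[14]=324 → l++
[3,16] |-16|<=|17| out[13]=289 → r--
[3,15] |-16|>|15| out[12]=256 → l++
[4,15] |-15|<=|15| out[11]=225 → r--
[4,14] |-15|>|12| out[10]=225 → l++
[5,14] |-14|>|12| out[9]=196 → l++
[6,14] |-13|>|12| out[8]=169 → l++
[7,14] |-11|<=|12| out[7]=144 → r--
[7,13] |-11|<=|11| out[6]=121 → r--
[7,12] |-11|>|9| out[5]=121 → l++
[8,12] |-10|>|9| out[4]=100 → l++
[9,12] |-9|<=|9| out[3]=81 → r--
[9,11] |-9|>|0| out[2]=81 → l++
[10,11] |-6|>|0| out[1]=36 → l++
[11,11] |0|<=|0| out[0]=0 → r--

[0, 36, 81, 81, 100, 121, 121, 144, 169, 196, 225, 225, 256, 289, 324, 361, 400, 441, 529, 576]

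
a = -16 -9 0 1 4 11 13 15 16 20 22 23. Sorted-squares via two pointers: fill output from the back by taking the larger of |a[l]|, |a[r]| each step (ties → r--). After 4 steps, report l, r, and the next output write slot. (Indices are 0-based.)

l=0, r=7, next write slot=7

l=0 r=11: |-16|<=|23| out[11]=529, r--
l=0 r=10: |-16|<=|22| out[10]=484, r--
l=0 r=9: |-16|<=|20| out[9]=400, r--
l=0 r=8: |-16|<=|16| out[8]=256, r--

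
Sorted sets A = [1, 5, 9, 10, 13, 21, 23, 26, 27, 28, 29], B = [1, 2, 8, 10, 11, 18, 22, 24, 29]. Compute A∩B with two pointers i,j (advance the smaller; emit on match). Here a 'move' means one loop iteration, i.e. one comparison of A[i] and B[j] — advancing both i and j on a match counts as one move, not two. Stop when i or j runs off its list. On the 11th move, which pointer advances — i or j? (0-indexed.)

j

[i=0,j=0] 1==1 emit → i++,j++
[i=1,j=1] 5>2 → j++
[i=1,j=2] 5<8 → i++
[i=2,j=2] 9>8 → j++
[i=2,j=3] 9<10 → i++
[i=3,j=3] 10==10 emit → i++,j++
[i=4,j=4] 13>11 → j++
[i=4,j=5] 13<18 → i++
[i=5,j=5] 21>18 → j++
[i=5,j=6] 21<22 → i++
[i=6,j=6] 23>22 → j++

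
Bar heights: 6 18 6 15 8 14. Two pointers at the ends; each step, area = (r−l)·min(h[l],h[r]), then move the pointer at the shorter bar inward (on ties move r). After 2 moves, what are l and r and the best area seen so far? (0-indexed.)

l=1, r=4, best area=56

l=0 r=5: min(6,14)*5=30 best=30 *, l++
l=1 r=5: min(18,14)*4=56 best=56 *, r--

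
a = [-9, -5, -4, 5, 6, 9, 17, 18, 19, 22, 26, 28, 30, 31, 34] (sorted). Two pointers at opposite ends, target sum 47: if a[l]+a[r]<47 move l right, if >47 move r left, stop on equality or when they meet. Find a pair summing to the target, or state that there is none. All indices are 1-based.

(17, 30)

[1,15] -9+34=25 <47 → l++
[2,15] -5+34=29 <47 → l++
[3,15] -4+34=30 <47 → l++
[4,15] 5+34=39 <47 → l++
[5,15] 6+34=40 <47 → l++
[6,15] 9+34=43 <47 → l++
[7,15] 17+34=51 >47 → r--
[7,14] 17+31=48 >47 → r--
[7,13] 17+30=47 → found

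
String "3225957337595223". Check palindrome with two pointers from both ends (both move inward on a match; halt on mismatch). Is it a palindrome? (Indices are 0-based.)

palindrome

l=0 r=15: '3'=='3', l++,r--
l=1 r=14: '2'=='2', l++,r--
l=2 r=13: '2'=='2', l++,r--
l=3 r=12: '5'=='5', l++,r--
l=4 r=11: '9'=='9', l++,r--
l=5 r=10: '5'=='5', l++,r--
l=6 r=9: '7'=='7', l++,r--
l=7 r=8: '3'=='3', l++,r--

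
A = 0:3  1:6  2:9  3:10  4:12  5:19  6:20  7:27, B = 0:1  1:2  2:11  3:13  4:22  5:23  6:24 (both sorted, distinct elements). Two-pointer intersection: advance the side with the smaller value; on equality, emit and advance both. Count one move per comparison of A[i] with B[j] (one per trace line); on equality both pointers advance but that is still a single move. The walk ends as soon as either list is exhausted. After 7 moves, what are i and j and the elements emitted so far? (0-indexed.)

i=4, j=3, emitted=[]

[i=0,j=0] 3>1 → j++
[i=0,j=1] 3>2 → j++
[i=0,j=2] 3<11 → i++
[i=1,j=2] 6<11 → i++
[i=2,j=2] 9<11 → i++
[i=3,j=2] 10<11 → i++
[i=4,j=2] 12>11 → j++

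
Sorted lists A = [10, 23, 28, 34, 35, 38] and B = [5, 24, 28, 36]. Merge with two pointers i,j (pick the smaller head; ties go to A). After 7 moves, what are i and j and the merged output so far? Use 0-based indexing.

i=0 j=0: A[i]=10>B[j]=5 take 5, j++
i=0 j=1: A[i]=10<=B[j]=24 take 10, i++
i=1 j=1: A[i]=23<=B[j]=24 take 23, i++
i=2 j=1: A[i]=28>B[j]=24 take 24, j++
i=2 j=2: A[i]=28<=B[j]=28 take 28, i++
i=3 j=2: A[i]=34>B[j]=28 take 28, j++
i=3 j=3: A[i]=34<=B[j]=36 take 34, i++

i=4, j=3, merged so far=[5, 10, 23, 24, 28, 28, 34]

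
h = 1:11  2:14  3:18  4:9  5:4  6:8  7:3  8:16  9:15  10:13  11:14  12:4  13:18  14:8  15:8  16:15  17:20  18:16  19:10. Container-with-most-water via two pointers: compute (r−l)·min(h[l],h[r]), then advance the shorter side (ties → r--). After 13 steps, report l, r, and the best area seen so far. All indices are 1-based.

l=12, r=17, best area=252

l=1 r=19: min(11,10)*18=180 best=180 *, r--
l=1 r=18: min(11,16)*17=187 best=187 *, l++
l=2 r=18: min(14,16)*16=224 best=224 *, l++
l=3 r=18: min(18,16)*15=240 best=240 *, r--
l=3 r=17: min(18,20)*14=252 best=252 *, l++
l=4 r=17: min(9,20)*13=117 best=252, l++
l=5 r=17: min(4,20)*12=48 best=252, l++
l=6 r=17: min(8,20)*11=88 best=252, l++
l=7 r=17: min(3,20)*10=30 best=252, l++
l=8 r=17: min(16,20)*9=144 best=252, l++
l=9 r=17: min(15,20)*8=120 best=252, l++
l=10 r=17: min(13,20)*7=91 best=252, l++
l=11 r=17: min(14,20)*6=84 best=252, l++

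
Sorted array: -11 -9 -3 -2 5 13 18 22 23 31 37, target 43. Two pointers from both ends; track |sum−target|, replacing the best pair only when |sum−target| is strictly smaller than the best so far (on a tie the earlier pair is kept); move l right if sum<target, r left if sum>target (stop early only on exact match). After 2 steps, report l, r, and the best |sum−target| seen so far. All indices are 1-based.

l=3, r=11, best |Δ|=15

[1,11] -11+37=26 d=17 * → l++
[2,11] -9+37=28 d=15 * → l++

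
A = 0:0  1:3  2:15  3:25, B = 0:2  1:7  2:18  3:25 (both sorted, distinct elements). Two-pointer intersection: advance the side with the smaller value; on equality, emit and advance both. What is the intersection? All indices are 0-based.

intersection = [25]

[i=0,j=0] 0<2 → i++
[i=1,j=0] 3>2 → j++
[i=1,j=1] 3<7 → i++
[i=2,j=1] 15>7 → j++
[i=2,j=2] 15<18 → i++
[i=3,j=2] 25>18 → j++
[i=3,j=3] 25==25 emit → i++,j++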